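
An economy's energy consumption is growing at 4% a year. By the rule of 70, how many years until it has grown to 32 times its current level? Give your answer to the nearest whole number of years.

≈ 88 years

One doubling takes 70/4 = 17.50 years.
32× is 5 doublings, so 5 × 17.50 ≈ 88 years.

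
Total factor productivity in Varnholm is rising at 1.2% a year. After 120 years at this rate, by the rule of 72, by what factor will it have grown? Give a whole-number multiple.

4 times

72/1.2 ≈ 60.00 years per doubling.
120 years fits 2 doublings: 2^2 = 4.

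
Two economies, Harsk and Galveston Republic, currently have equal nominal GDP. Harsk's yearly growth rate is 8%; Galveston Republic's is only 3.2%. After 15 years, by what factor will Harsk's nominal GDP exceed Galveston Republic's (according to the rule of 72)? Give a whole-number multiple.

Harsk pulls ahead at 4.8 pp per year, so the ratio doubles every 72/4.8 ≈ 15.00 years.
In 15 years that's 1.00 doublings: 2^1.00 ≈ 2.

≈ 2 times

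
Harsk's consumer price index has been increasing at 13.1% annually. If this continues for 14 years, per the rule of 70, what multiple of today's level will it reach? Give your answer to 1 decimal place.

around 6.1 times

Doubles every ≈ 5.34 years (70/13.1).
14 years is 2.62 doublings; 2^2.62 ≈ 6.1×.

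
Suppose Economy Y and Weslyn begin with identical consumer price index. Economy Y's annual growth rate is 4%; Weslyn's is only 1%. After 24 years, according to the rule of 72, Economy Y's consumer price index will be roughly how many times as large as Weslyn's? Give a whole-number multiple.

≈ 2 times

Rate gap = 4% − 1% = 3 points.
The ratio doubles every 72/3 ≈ 24.00 years.
24/24.00 ≈ 1.00 doublings → ratio ≈ 2^1.00 ≈ 2.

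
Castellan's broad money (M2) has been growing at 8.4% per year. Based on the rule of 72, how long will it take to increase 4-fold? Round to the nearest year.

17 years

At 8.4% it doubles every 72/8.4 ≈ 8.57 years.
Getting to 4× needs 2 doublings: 2 × 8.57 ≈ 17 years.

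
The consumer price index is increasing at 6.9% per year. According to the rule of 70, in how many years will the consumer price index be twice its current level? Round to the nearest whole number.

70/6.9 ≈ 10.14, so it doubles roughly every 10 years.

roughly 10 years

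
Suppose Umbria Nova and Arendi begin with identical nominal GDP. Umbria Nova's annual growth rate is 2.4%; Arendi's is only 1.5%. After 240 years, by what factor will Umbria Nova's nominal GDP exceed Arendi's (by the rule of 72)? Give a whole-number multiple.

around 8 times

Rate gap = 2.4% − 1.5% = 0.9 points.
The ratio doubles every 72/0.9 ≈ 80.00 years.
240/80.00 ≈ 3.00 doublings → ratio ≈ 2^3.00 ≈ 8.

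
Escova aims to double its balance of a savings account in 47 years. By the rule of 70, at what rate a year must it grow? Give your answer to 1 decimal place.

70 / 47 ≈ 1.49, so about 1.5% a year.

roughly 1.5%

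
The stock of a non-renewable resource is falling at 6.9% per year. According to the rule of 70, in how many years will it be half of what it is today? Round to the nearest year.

≈ 10 years

Falling at 6.9%, it halves about every 70/6.9 = 10.14 years.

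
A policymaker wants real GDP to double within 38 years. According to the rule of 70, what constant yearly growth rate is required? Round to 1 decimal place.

70 / 38 ≈ 1.84, so about 1.8% per year.

≈ 1.8% per year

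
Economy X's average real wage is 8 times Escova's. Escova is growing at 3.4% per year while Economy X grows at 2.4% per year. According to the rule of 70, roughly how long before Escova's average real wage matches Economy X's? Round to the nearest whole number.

The growth-rate gap is 3.4% − 2.4% = 1 percentage point.
So the ratio between them halves every 70/1 ≈ 70.00 years.
An 8 times gap closes after 3 halvings: 3 × 70.00 ≈ 210 years.

roughly 210 years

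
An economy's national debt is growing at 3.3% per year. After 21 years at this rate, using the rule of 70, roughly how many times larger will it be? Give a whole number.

about 2 times

Doubling time ≈ 70/3.3 = 21.21 years.
21/21.21 ≈ 1 doubling, so about 2^1 = 2×.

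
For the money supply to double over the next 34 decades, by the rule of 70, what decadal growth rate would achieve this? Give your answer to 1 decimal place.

70 / 34 ≈ 2.06, so about 2.1% per decade.

2.1%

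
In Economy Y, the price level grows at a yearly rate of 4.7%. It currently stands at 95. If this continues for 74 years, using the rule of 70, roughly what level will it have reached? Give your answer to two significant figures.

3000

Doubling time ≈ 70/4.7 = 14.89 years.
74 years is 74/14.89 ≈ 4.97 doublings, a factor of 2^4.97 ≈ 31.34.
95 × 31.34 ≈ 3000.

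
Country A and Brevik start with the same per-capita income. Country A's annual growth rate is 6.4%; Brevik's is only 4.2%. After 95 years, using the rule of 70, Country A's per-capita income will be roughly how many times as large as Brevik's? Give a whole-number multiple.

around 8 times

Only the 2.2-point difference matters.
70/2.2 ≈ 31.82 years per doubling of the ratio; 95 years gives 2.99 doublings, so ≈ 8×.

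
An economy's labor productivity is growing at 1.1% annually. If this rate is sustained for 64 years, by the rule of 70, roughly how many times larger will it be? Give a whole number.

Doubling time ≈ 70/1.1 = 63.64 years.
64/63.64 ≈ 1 doubling, so about 2^1 = 2×.

≈ 2 times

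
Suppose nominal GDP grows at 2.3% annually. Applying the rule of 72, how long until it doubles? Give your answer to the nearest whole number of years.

≈ 31 years

At 2.3%, doubling takes about 72/2.3 = 31.30 years.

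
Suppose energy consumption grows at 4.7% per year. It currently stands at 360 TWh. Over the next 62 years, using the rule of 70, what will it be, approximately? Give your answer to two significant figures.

≈ 6400 TWh

It doubles every 70/4.7 ≈ 14.89 years, so 62 years is 4.16 doublings.
2^4.16 ≈ 17.88; 360 × 17.88 ≈ 6400 TWh.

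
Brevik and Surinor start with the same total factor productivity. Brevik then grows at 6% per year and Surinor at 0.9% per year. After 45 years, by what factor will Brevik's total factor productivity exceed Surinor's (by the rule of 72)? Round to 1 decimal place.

Only the 5.1-point difference matters.
72/5.1 ≈ 14.12 years per doubling of the ratio; 45 years gives 3.19 doublings, so ≈ 9.1×.

about 9.1 times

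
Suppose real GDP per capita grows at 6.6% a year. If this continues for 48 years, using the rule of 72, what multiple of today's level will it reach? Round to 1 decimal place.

around 21.1 times

Doubling time ≈ 72/6.6 = 10.91 years.
48 years / 10.91 ≈ 4.40 doublings → factor 2^4.40 ≈ 21.1.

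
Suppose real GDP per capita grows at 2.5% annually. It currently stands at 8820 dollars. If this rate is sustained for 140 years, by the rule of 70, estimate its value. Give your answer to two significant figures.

around 280000 dollars

It doubles every 70/2.5 ≈ 28.00 years, so 140 years is 5.00 doublings.
2^5.00 ≈ 32.00; 8820 × 32.00 ≈ 280000 dollars.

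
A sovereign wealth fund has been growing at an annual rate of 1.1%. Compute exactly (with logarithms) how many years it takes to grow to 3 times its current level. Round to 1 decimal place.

t = ln(3) / ln(1 + 0.011) = 1.0986 / 0.010940 ≈ 100.42.

100.4 years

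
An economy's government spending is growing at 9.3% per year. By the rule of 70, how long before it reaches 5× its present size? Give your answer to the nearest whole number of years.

One doubling takes 70/9.3 = 7.53 years.
Reaching 5× takes log₂(5) ≈ 2.32 doublings.
2.32 × 7.53 ≈ 17 years.

approximately 17 years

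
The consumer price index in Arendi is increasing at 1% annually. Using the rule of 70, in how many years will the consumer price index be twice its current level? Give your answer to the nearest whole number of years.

70/1 ≈ 70.00, so it doubles roughly every 70 years.

approximately 70 years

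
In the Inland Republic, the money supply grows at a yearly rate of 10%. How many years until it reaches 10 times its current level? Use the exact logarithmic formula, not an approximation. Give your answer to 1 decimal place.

24.2 years

t = ln(10) / ln(1 + 0.1) = 2.3026 / 0.095310 ≈ 24.16.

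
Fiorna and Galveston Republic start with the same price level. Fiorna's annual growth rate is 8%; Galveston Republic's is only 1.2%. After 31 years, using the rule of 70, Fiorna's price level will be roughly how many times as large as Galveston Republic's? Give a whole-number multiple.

Rate gap = 8% − 1.2% = 6.8 points.
The ratio doubles every 70/6.8 ≈ 10.29 years.
31/10.29 ≈ 3.01 doublings → ratio ≈ 2^3.01 ≈ 8.

≈ 8 times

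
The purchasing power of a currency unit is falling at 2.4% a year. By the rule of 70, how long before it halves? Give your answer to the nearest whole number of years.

Halving time ≈ 70 / 2.4 = 29.17 → 29 years.

about 29 years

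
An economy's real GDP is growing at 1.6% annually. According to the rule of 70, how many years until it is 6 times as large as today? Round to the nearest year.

approximately 113 years

At 1.6% it doubles every 70/1.6 ≈ 43.75 years.
Reaching 6× takes log₂(6) ≈ 2.58 doublings.
2.58 × 43.75 ≈ 113 years.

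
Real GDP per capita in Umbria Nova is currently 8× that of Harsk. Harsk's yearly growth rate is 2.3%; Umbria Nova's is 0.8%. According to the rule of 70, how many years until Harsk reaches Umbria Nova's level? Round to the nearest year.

The growth-rate gap is 2.3% − 0.8% = 1.5 percentage points.
So the ratio between them halves every 70/1.5 ≈ 46.67 years.
An 8× gap closes after 3 halvings: 3 × 46.67 ≈ 140 years.

about 140 years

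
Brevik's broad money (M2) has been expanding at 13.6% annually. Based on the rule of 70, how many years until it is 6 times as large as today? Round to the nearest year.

roughly 13 years

At 13.6% it doubles every 70/13.6 ≈ 5.15 years.
6× is log₂ 6 ≈ 2.58 doublings, so ≈ 2.58 × 5.15 = 13 years.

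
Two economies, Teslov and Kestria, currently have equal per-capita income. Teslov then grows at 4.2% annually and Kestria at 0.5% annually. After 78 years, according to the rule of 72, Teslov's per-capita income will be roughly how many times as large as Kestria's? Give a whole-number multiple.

approximately 16 times

Teslov pulls ahead at 3.7 pp per year, so the ratio doubles every 72/3.7 ≈ 19.46 years.
In 78 years that's 4.01 doublings: 2^4.01 ≈ 16.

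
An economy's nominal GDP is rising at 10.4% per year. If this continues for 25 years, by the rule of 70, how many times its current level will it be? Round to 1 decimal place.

roughly 13.1 times

Doubles every ≈ 6.73 years (70/10.4).
25 years is 3.71 doublings; 2^3.71 ≈ 13.1×.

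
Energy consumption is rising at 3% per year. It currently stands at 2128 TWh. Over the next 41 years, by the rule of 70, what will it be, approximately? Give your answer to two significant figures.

around 7200 TWh

It doubles every 70/3 ≈ 23.33 years, so 41 years is 1.76 doublings.
2^1.76 ≈ 3.39; 2128 × 3.39 ≈ 7200 TWh.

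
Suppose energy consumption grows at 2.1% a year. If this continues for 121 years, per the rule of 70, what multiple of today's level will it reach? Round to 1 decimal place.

Doubles every ≈ 33.33 years (70/2.1).
121 years is 3.63 doublings; 2^3.63 ≈ 12.4×.

≈ 12.4 times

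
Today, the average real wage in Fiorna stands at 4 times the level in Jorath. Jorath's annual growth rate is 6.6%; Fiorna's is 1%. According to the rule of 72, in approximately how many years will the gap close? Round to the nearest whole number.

What matters is the difference: 5.6 pp.
Rule of 72 on the gap: the ratio halves every 72/5.6 ≈ 12.86 years.
A 4 times gap closes after 2 halvings: 2 × 12.86 ≈ 26 years.

about 26 years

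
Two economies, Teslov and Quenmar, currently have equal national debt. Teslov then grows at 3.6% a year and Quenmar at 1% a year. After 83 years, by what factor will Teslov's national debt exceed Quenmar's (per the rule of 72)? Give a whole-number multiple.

roughly 8 times

Teslov pulls ahead at 2.6 pp per year, so the ratio doubles every 72/2.6 ≈ 27.69 years.
In 83 years that's 3.00 doublings: 2^3.00 ≈ 8.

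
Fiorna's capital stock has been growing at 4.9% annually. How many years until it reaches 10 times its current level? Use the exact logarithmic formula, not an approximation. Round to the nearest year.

48 years

t = ln(10) / ln(1 + 0.049) = 2.3026 / 0.047837 ≈ 48.13.
≈ 48 years.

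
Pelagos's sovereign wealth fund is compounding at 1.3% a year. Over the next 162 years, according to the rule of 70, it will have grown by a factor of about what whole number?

Doubling time ≈ 70/1.3 = 53.85 years.
162/53.85 ≈ 3 doublings, so about 2^3 = 8×.

approximately 8 times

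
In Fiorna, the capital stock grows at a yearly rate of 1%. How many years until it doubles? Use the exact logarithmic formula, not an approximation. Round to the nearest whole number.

t = ln(2) / ln(1 + 0.01) = 0.6931 / 0.009950 ≈ 69.66.
≈ 70 years.

70 years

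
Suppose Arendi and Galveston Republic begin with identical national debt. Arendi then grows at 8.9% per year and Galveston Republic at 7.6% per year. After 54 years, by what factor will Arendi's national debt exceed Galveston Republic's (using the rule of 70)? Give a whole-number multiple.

Only the 1.3-point difference matters.
70/1.3 ≈ 53.85 years per doubling of the ratio; 54 years gives 1.00 doublings, so ≈ 2×.

roughly 2 times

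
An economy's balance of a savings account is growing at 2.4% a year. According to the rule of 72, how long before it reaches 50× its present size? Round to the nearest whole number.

At 2.4% it doubles every 72/2.4 ≈ 30.00 years.
Reaching 50× takes log₂(50) ≈ 5.64 doublings.
5.64 × 30.00 ≈ 169 years.

approximately 169 years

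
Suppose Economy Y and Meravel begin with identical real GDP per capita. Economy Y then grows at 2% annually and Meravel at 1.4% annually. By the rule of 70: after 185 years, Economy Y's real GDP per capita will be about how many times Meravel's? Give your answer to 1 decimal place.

Economy Y pulls ahead at 0.6 pp per year, so the ratio doubles every 70/0.6 ≈ 116.67 years.
In 185 years that's 1.59 doublings: 2^1.59 ≈ 3.0.

about 3.0 times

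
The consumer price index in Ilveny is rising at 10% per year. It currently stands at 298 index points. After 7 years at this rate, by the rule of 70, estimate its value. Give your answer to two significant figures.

It doubles every 70/10 ≈ 7.00 years, so 7 years is 1.00 doublings.
2^1.00 ≈ 2.00; 298 × 2.00 ≈ 600 index points.

600 index points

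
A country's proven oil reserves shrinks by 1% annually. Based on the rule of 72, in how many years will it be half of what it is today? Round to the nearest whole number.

Halving time ≈ 72 / 1 = 72.00 → 72 years.

around 72 years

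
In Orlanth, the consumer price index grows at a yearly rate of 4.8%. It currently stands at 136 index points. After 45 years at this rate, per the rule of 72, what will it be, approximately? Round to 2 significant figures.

Doubling time ≈ 72/4.8 = 15.00 years.
45 years is 45/15.00 ≈ 3.00 doublings, a factor of 2^3.00 ≈ 8.00.
136 × 8.00 ≈ 1100 index points.

1100 index points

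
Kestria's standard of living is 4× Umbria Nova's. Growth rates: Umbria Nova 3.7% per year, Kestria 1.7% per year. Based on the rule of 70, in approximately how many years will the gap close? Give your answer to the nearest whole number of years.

What matters is the difference: 2 pp.
Rule of 70 on the gap: the ratio halves every 70/2 ≈ 35.00 years.
A 4× gap closes after 2 halvings: 2 × 35.00 ≈ 70 years.

≈ 70 years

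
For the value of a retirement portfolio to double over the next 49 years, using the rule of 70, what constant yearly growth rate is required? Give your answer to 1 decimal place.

70 / 49 ≈ 1.43, so about 1.4% per year.

around 1.4%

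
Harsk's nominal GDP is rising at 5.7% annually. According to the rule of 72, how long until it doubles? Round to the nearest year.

around 13 years

Doubling time ≈ 72 / 5.7 = 12.63 years.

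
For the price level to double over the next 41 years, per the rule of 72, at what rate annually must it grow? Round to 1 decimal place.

roughly 1.8% annually

72 / 41 ≈ 1.76, so about 1.8% annually.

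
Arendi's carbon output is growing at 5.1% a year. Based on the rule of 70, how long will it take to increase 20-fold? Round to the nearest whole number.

Doubling time ≈ 70/5.1 = 13.73 years.
Reaching 20× takes log₂(20) ≈ 4.32 doublings.
4.32 × 13.73 ≈ 59 years.

about 59 years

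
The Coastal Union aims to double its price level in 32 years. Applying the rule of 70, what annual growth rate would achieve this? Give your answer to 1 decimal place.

around 2.2%

70 / 32 ≈ 2.19, so about 2.2% a year.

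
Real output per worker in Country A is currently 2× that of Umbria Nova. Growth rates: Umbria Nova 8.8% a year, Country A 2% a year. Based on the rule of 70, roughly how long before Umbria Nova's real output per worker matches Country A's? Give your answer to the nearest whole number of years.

The growth-rate gap is 8.8% − 2% = 6.8 percentage points.
So the ratio between them halves every 70/6.8 ≈ 10.29 years.
A 2× gap closes after 1 halving: 1 × 10.29 ≈ 10 years.

≈ 10 years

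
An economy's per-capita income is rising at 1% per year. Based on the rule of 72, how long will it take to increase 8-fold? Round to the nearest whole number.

roughly 216 years

At 1% it doubles every 72/1 ≈ 72.00 years.
8× is 3 doublings, so 3 × 72.00 ≈ 216 years.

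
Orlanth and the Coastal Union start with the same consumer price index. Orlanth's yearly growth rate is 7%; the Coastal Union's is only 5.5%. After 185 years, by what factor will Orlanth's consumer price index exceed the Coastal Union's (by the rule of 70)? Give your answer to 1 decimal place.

Only the 1.5-point difference matters.
70/1.5 ≈ 46.67 years per doubling of the ratio; 185 years gives 3.96 doublings, so ≈ 15.6×.

≈ 15.6 times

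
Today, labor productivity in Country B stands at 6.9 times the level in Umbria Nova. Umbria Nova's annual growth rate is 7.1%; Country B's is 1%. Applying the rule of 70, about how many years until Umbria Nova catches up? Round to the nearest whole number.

about 32 years

The growth-rate gap is 7.1% − 1% = 6.1 percentage points.
So the ratio between them halves every 70/6.1 ≈ 11.48 years.
A 6.9 times gap takes log₂(6.9) ≈ 2.79 halvings to close: 2.79 × 11.48 ≈ 32 years.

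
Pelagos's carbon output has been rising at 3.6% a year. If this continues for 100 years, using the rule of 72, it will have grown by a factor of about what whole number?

At 3.6% one doubling takes ≈ 20.00 years; 100 years is 5 of them, so ×32.

32 times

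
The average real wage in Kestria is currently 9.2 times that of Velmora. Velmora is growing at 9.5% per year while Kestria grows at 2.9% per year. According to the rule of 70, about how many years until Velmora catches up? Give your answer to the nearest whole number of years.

about 34 years

Velmora gains on Kestria at 9.5% − 2.9% = 6.6 points a year.
At that relative rate the gap halves every 70/6.6 ≈ 10.61 years.
A 9.2 times gap takes log₂(9.2) ≈ 3.20 halvings to close: 3.20 × 10.61 ≈ 34 years.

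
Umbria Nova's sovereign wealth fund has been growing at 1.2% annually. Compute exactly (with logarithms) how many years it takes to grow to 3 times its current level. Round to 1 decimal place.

92.1 years

t = ln(3) / ln(1 + 0.012) = 1.0986 / 0.011929 ≈ 92.09.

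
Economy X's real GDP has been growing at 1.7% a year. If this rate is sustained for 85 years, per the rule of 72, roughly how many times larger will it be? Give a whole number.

72/1.7 ≈ 42.35 years per doubling.
85 years fits 2 doublings: 2^2 = 4.

roughly 4 times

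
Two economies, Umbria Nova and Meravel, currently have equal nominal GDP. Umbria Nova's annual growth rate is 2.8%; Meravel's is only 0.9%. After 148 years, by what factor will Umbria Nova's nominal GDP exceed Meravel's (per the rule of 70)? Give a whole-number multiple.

16 times

Rate gap = 2.8% − 0.9% = 1.9 points.
The ratio doubles every 70/1.9 ≈ 36.84 years.
148/36.84 ≈ 4.02 doublings → ratio ≈ 2^4.02 ≈ 16.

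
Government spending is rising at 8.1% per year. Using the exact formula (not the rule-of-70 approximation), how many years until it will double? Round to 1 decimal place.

8.9 years

t = ln(2) / ln(1 + 0.081) = 0.6931 / 0.077887 ≈ 8.90.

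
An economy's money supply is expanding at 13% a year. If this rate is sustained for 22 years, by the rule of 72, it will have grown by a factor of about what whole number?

72/13 ≈ 5.54 years per doubling.
22 years fits 4 doublings: 2^4 = 16.

16 times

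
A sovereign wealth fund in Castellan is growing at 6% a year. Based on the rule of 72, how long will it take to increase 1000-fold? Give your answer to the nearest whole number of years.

around 120 years

Doubling time ≈ 72/6 = 12.00 years.
1000× is log₂ 1000 ≈ 9.97 doublings, so ≈ 9.97 × 12.00 = 120 years.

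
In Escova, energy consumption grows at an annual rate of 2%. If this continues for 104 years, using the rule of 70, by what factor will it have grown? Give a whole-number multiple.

Doubling time ≈ 70/2 = 35.00 years.
104/35.00 ≈ 3 doublings, so about 2^3 = 8×.

about 8 times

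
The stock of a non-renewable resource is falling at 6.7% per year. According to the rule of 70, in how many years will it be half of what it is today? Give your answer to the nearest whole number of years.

The rule works in reverse for decay: 70/6.7 ≈ 10.45 years to halve.

≈ 10 years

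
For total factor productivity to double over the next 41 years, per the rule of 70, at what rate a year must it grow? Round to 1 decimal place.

1.7%

70 / 41 ≈ 1.71, so about 1.7% a year.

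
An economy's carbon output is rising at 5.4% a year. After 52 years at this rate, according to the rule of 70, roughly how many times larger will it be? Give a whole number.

approximately 16 times

Doubling time ≈ 70/5.4 = 12.96 years.
52/12.96 ≈ 4 doublings, so about 2^4 = 16×.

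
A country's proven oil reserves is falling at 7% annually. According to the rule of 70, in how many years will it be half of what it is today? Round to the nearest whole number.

Halving time ≈ 70 / 7 = 10.00 → 10 years.

approximately 10 years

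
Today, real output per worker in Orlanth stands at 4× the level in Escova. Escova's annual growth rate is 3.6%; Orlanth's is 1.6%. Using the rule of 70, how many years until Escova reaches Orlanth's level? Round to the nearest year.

What matters is the difference: 2 pp.
Rule of 70 on the gap: the ratio halves every 70/2 ≈ 35.00 years.
A 4× gap closes after 2 halvings: 2 × 35.00 ≈ 70 years.

about 70 years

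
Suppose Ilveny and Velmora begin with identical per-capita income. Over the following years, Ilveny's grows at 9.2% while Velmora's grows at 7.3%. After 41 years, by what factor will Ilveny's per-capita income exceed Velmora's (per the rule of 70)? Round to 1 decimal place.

≈ 2.2 times

Ilveny pulls ahead at 1.9 pp per year, so the ratio doubles every 70/1.9 ≈ 36.84 years.
In 41 years that's 1.11 doublings: 2^1.11 ≈ 2.2.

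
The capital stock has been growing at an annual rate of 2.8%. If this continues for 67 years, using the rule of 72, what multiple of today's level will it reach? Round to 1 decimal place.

Doubling time ≈ 72/2.8 = 25.71 years.
67 years / 25.71 ≈ 2.61 doublings → factor 2^2.61 ≈ 6.1.

about 6.1 times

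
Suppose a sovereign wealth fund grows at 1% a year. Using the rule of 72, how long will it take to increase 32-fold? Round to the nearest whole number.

≈ 360 years

Doubling time ≈ 72/1 = 72.00 years.
32× is 5 doublings, so 5 × 72.00 ≈ 360 years.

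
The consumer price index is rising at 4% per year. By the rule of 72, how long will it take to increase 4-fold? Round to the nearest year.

One doubling takes 72/4 = 18.00 years.
4× is 2 doublings, so 2 × 18.00 ≈ 36 years.

36 years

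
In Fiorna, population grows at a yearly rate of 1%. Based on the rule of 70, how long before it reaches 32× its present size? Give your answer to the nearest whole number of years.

At 1% it doubles every 70/1 ≈ 70.00 years.
32 = 2^5, so 5 doublings → 350 years.

about 350 years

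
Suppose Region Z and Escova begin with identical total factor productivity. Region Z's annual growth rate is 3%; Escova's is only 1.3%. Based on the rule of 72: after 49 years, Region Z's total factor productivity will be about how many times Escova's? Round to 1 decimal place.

Region Z pulls ahead at 1.7 pp per year, so the ratio doubles every 72/1.7 ≈ 42.35 years.
In 49 years that's 1.16 doublings: 2^1.16 ≈ 2.2.

about 2.2 times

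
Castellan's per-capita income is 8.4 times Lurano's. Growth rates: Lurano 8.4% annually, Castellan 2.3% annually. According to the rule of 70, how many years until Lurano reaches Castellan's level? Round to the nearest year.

approximately 35 years

What matters is the difference: 6.1 pp.
Rule of 70 on the gap: the ratio halves every 70/6.1 ≈ 11.48 years.
An 8.4 times gap takes log₂(8.4) ≈ 3.07 halvings to close: 3.07 × 11.48 ≈ 35 years.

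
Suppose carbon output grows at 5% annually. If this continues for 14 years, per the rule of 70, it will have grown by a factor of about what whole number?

≈ 2 times

At 5% one doubling takes ≈ 14.00 years; 14 years is 1 of them, so ×2.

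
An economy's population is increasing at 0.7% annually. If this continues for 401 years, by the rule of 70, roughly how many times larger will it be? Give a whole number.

roughly 16 times

Doubling time ≈ 70/0.7 = 100.00 years.
401/100.00 ≈ 4 doublings, so about 2^4 = 16×.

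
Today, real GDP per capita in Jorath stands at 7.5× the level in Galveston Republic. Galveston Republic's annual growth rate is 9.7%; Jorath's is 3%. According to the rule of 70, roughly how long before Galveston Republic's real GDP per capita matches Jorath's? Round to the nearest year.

The growth-rate gap is 9.7% − 3% = 6.7 percentage points.
So the ratio between them halves every 70/6.7 ≈ 10.45 years.
A 7.5× gap takes log₂(7.5) ≈ 2.91 halvings to close: 2.91 × 10.45 ≈ 30 years.

about 30 years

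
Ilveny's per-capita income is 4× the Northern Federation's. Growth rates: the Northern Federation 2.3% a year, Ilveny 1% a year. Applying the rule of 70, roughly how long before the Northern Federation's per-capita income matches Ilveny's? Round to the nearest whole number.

the Northern Federation gains on Ilveny at 2.3% − 1% = 1.3 points a year.
At that relative rate the gap halves every 70/1.3 ≈ 53.85 years.
A 4× gap closes after 2 halvings: 2 × 53.85 ≈ 108 years.

roughly 108 years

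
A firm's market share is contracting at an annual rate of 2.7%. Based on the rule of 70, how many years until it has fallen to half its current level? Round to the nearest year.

26 years

The rule works in reverse for decay: 70/2.7 ≈ 25.93 years to halve.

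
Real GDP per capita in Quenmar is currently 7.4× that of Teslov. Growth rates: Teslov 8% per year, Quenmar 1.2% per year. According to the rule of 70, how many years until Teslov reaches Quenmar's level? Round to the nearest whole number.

What matters is the difference: 6.8 pp.
Rule of 70 on the gap: the ratio halves every 70/6.8 ≈ 10.29 years.
A 7.4× gap takes log₂(7.4) ≈ 2.89 halvings to close: 2.89 × 10.29 ≈ 30 years.

about 30 years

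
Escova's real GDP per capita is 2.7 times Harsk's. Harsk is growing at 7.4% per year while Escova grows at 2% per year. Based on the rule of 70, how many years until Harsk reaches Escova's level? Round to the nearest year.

around 19 years

Harsk gains on Escova at 7.4% − 2% = 5.4 points a year.
At that relative rate the gap halves every 70/5.4 ≈ 12.96 years.
A 2.7 times gap takes log₂(2.7) ≈ 1.43 halvings to close: 1.43 × 12.96 ≈ 19 years.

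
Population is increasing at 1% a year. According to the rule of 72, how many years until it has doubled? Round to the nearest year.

Doubling time ≈ 72 / 1 = 72.00 years.

approximately 72 years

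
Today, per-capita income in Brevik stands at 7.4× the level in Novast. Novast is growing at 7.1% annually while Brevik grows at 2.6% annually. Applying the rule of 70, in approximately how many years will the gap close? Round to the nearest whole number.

45 years

What matters is the difference: 4.5 pp.
Rule of 70 on the gap: the ratio halves every 70/4.5 ≈ 15.56 years.
A 7.4× gap takes log₂(7.4) ≈ 2.89 halvings to close: 2.89 × 15.56 ≈ 45 years.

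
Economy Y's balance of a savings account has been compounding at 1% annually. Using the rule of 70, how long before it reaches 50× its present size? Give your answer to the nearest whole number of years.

Doubling time ≈ 70/1 = 70.00 years.
Reaching 50× takes log₂(50) ≈ 5.64 doublings.
5.64 × 70.00 ≈ 395 years.

around 395 years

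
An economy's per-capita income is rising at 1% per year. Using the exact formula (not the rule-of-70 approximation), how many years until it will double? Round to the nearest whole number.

t = ln(2) / ln(1 + 0.01) = 0.6931 / 0.009950 ≈ 69.66.
≈ 70 years.

70 years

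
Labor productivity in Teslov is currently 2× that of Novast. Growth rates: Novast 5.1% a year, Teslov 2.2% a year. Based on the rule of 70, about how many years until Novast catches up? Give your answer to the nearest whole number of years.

Novast gains on Teslov at 5.1% − 2.2% = 2.9 points a year.
At that relative rate the gap halves every 70/2.9 ≈ 24.14 years.
A 2× gap closes after 1 halving: 1 × 24.14 ≈ 24 years.

roughly 24 years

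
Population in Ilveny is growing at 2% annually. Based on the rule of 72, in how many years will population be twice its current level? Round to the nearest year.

36 years

At 2%, doubling takes about 72/2 = 36.00 years.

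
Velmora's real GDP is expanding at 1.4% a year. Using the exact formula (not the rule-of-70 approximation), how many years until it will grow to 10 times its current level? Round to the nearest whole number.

t = ln(10) / ln(1 + 0.014) = 2.3026 / 0.013903 ≈ 165.62.
≈ 166 years.

166 years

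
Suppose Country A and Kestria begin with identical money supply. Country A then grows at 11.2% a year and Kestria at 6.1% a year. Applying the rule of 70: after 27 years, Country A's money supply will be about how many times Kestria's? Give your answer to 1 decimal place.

Country A pulls ahead at 5.1 pp per year, so the ratio doubles every 70/5.1 ≈ 13.73 years.
In 27 years that's 1.97 doublings: 2^1.97 ≈ 3.9.

about 3.9 times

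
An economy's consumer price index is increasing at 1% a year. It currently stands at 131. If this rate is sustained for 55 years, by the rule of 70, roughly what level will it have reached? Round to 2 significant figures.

230

Doubling time ≈ 70/1 = 70.00 years.
55 years is 55/70.00 ≈ 0.79 doublings, a factor of 2^0.79 ≈ 1.73.
131 × 1.73 ≈ 230.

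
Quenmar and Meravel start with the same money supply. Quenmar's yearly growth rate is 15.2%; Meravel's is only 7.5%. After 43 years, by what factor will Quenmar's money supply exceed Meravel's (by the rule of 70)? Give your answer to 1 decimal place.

approximately 26.5 times

Quenmar pulls ahead at 7.7 pp per year, so the ratio doubles every 70/7.7 ≈ 9.09 years.
In 43 years that's 4.73 doublings: 2^4.73 ≈ 26.5.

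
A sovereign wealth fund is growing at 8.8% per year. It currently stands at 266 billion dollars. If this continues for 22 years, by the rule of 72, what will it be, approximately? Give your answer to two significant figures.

It doubles every 72/8.8 ≈ 8.18 years, so 22 years is 2.69 doublings.
2^2.69 ≈ 6.45; 266 × 6.45 ≈ 1700 billion dollars.

approximately 1700 billion dollars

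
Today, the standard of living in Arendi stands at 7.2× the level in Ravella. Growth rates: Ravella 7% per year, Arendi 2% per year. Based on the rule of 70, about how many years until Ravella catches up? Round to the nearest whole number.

What matters is the difference: 5 pp.
Rule of 70 on the gap: the ratio halves every 70/5 ≈ 14.00 years.
A 7.2× gap takes log₂(7.2) ≈ 2.85 halvings to close: 2.85 × 14.00 ≈ 40 years.

about 40 years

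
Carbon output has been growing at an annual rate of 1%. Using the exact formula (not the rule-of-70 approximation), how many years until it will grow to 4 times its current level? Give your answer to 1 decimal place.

t = ln(4) / ln(1 + 0.01) = 1.3863 / 0.009950 ≈ 139.33.

139.3 years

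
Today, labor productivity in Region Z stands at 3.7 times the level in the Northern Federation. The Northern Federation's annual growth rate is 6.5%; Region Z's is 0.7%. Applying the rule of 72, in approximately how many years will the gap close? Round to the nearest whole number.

The growth-rate gap is 6.5% − 0.7% = 5.8 percentage points.
So the ratio between them halves every 72/5.8 ≈ 12.41 years.
A 3.7 times gap takes log₂(3.7) ≈ 1.89 halvings to close: 1.89 × 12.41 ≈ 23 years.

23 years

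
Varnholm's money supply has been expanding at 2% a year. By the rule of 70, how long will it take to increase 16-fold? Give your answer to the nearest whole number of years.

140 years

One doubling takes 70/2 = 35.00 years.
16× is 4 doublings, so 4 × 35.00 ≈ 140 years.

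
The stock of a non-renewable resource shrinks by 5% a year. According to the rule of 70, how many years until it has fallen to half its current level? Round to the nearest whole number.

≈ 14 years

Halving time ≈ 70 / 5 = 14.00 → 14 years.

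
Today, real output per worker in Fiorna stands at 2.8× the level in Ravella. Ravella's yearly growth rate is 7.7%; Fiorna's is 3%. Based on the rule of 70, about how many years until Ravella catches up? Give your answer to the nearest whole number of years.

≈ 22 years

The growth-rate gap is 7.7% − 3% = 4.7 percentage points.
So the ratio between them halves every 70/4.7 ≈ 14.89 years.
A 2.8× gap takes log₂(2.8) ≈ 1.49 halvings to close: 1.49 × 14.89 ≈ 22 years.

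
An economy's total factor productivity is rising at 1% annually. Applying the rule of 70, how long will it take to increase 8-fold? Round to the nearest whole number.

At 1% it doubles every 70/1 ≈ 70.00 years.
Getting to 8× needs 3 doublings: 3 × 70.00 ≈ 210 years.

210 years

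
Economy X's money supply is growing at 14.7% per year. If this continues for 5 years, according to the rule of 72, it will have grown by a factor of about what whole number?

about 2 times

Doubling time ≈ 72/14.7 = 4.90 years.
5/4.90 ≈ 1 doubling, so about 2^1 = 2×.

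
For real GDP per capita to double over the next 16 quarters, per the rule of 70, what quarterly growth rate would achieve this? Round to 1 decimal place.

70 / 16 ≈ 4.38, so about 4.4% per quarter.

4.4% per quarter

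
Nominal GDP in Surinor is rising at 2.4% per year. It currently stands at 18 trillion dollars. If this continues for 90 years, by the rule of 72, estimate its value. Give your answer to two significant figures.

around 140 trillion dollars

Doubling time ≈ 72/2.4 = 30.00 years.
90 years is 90/30.00 ≈ 3.00 doublings, a factor of 2^3.00 ≈ 8.00.
18 × 8.00 ≈ 140 trillion dollars.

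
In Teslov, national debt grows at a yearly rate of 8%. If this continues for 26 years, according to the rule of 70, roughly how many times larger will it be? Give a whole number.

≈ 8 times

70/8 ≈ 8.75 years per doubling.
26 years fits 3 doublings: 2^3 = 8.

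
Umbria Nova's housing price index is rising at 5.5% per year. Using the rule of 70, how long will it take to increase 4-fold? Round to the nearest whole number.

roughly 25 years

Doubling time ≈ 70/5.5 = 12.73 years.
4 = 2^2, so 2 doublings → 25 years.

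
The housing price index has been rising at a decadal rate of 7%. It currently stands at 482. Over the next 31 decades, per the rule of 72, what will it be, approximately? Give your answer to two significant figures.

about 3900

Doubling time ≈ 72/7 = 10.29 decades.
31 decades is 31/10.29 ≈ 3.01 doublings, a factor of 2^3.01 ≈ 8.06.
482 × 8.06 ≈ 3900.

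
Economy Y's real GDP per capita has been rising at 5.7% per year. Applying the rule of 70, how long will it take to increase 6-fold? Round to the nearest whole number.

≈ 32 years

One doubling takes 70/5.7 = 12.28 years.
Reaching 6× takes log₂(6) ≈ 2.58 doublings.
2.58 × 12.28 ≈ 32 years.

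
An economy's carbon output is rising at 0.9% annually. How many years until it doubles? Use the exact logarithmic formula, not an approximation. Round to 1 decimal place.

77.4 years

t = ln(2) / ln(1 + 0.009) = 0.6931 / 0.008960 ≈ 77.35.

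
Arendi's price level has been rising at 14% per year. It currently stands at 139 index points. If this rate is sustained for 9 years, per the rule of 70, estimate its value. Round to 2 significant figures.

around 480 index points

It doubles every 70/14 ≈ 5.00 years, so 9 years is 1.80 doublings.
2^1.80 ≈ 3.48; 139 × 3.48 ≈ 480 index points.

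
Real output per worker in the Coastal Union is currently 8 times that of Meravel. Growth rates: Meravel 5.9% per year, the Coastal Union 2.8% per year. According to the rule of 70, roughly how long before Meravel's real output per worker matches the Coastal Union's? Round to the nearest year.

roughly 68 years

What matters is the difference: 3.1 pp.
Rule of 70 on the gap: the ratio halves every 70/3.1 ≈ 22.58 years.
An 8 times gap closes after 3 halvings: 3 × 22.58 ≈ 68 years.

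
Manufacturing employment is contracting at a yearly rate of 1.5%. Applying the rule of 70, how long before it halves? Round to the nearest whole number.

The rule works in reverse for decay: 70/1.5 ≈ 46.67 years to halve.

roughly 47 years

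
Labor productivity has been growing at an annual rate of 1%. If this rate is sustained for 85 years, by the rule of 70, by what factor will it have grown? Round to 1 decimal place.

roughly 2.3 times

Doubles every ≈ 70.00 years (70/1).
85 years is 1.21 doublings; 2^1.21 ≈ 2.3×.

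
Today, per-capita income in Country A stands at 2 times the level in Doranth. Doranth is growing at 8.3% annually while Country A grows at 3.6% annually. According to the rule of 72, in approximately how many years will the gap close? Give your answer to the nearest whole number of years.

The growth-rate gap is 8.3% − 3.6% = 4.7 percentage points.
So the ratio between them halves every 72/4.7 ≈ 15.32 years.
A 2 times gap closes after 1 halving: 1 × 15.32 ≈ 15 years.

about 15 years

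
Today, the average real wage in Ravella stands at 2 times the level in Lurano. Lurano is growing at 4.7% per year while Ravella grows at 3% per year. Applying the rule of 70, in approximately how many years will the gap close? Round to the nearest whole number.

The growth-rate gap is 4.7% − 3% = 1.7 percentage points.
So the ratio between them halves every 70/1.7 ≈ 41.18 years.
A 2 times gap closes after 1 halving: 1 × 41.18 ≈ 41 years.

41 years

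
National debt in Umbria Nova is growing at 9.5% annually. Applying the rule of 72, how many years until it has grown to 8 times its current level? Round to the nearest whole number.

At 9.5% it doubles every 72/9.5 ≈ 7.58 years.
8 = 2^3, so 3 doublings → 23 years.

approximately 23 years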